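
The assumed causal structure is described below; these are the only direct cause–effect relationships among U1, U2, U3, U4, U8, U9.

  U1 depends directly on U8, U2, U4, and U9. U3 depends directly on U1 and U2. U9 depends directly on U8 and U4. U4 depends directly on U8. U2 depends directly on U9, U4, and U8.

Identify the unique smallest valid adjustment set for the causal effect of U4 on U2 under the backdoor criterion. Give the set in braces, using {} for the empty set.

Variables eligible for adjustment (non-descendants of U4, excluding U4 and U2): {U8}.
Backdoor paths from U4 to U2:
  P1: U4 <- U8 -> U9 -> U2
  P2: U4 <- U8 -> U9 -> U1 <- U2
  P3: U4 <- U8 -> U9 -> U1 -> U3 <- U2
  P4: U4 <- U8 -> U2
  P5: U4 <- U8 -> U1 <- U9 -> U2
  P6: U4 <- U8 -> U1 <- U2
  P7: U4 <- U8 -> U1 -> U3 <- U2
The empty set is not sufficient: P1 (U4 <- U8 -> U9 -> U2) has no collider blocking it and no conditioned non-collider, so it is open.
Try {U8}:
  P1: blocked at fork node U8 ∈ conditioning set.
  P2: blocked at fork node U8 ∈ conditioning set.
  P3: blocked at fork node U8 ∈ conditioning set.
  P4: blocked at fork node U8 ∈ conditioning set.
  P5: blocked at fork node U8 ∈ conditioning set.
  P6: blocked at fork node U8 ∈ conditioning set.
  P7: blocked at fork node U8 ∈ conditioning set.
{U8} contains no descendant of U4 and blocks every backdoor path.
{U8} is the unique smallest valid adjustment set.

{U8}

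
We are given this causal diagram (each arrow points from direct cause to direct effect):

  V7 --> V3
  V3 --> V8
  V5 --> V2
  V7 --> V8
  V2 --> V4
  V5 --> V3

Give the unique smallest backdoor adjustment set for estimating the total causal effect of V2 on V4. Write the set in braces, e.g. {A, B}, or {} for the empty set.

{}

Variables eligible for adjustment (non-descendants of V2, excluding V2 and V4): {V3, V5, V7, V8}.
Backdoor paths from V2 to V4:
  (none)
With no backdoor paths the empty set already satisfies the criterion, and it is trivially minimal.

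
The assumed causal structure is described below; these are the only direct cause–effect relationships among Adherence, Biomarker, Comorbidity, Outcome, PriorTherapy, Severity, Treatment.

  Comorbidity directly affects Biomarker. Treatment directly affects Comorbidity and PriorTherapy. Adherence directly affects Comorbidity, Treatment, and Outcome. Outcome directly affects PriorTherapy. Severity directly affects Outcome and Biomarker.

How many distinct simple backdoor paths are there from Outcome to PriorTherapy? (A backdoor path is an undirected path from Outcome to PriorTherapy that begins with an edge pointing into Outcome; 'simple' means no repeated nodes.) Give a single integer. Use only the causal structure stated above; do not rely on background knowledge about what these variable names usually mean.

4

A backdoor path from Outcome to PriorTherapy is any simple undirected path whose first edge points into Outcome (i.e. leaves Outcome via a parent).
Parents of Outcome: {Adherence, Severity}.
Enumerating:
  P1: Outcome <- Adherence -> Treatment -> PriorTherapy
  P2: Outcome <- Adherence -> Comorbidity <- Treatment -> PriorTherapy
  P3: Outcome <- Severity -> Biomarker <- Comorbidity <- Adherence -> Treatment -> PriorTherapy
  P4: Outcome <- Severity -> Biomarker <- Comorbidity <- Treatment -> PriorTherapy
That exhausts the simple backdoor paths. Count: 4.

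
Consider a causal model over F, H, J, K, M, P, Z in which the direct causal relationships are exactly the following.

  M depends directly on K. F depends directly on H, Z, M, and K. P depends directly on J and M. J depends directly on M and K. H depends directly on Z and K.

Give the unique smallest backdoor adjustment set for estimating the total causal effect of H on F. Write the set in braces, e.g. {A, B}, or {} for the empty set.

{K, Z}

Variables eligible for adjustment (non-descendants of H, excluding H and F): {J, K, M, P, Z}.
Backdoor paths from H to F:
  P1: H <- K -> M -> F
  P2: H <- K -> J <- M -> F
  P3: H <- K -> J -> P <- M -> F
  P4: H <- K -> F
  P5: H <- Z -> F
The empty set is not sufficient: P1 (H <- K -> M -> F) has no collider blocking it and no conditioned non-collider, so it is open.
Try {K, Z}:
  P1: blocked at fork node K ∈ conditioning set.
  P2: blocked at fork node K ∈ conditioning set.
  P3: blocked at fork node K ∈ conditioning set.
  P4: blocked at fork node K ∈ conditioning set.
  P5: blocked at fork node Z ∈ conditioning set.
{K, Z} contains no descendant of H and blocks every backdoor path.
Every element of {K, Z} is needed (dropping K leaves P1 open; dropping Z leaves P5 open), so no proper subset is valid.
Among all size-2 subsets of the eligible variables, only {K, Z} blocks every backdoor path, so it is the unique smallest valid adjustment set.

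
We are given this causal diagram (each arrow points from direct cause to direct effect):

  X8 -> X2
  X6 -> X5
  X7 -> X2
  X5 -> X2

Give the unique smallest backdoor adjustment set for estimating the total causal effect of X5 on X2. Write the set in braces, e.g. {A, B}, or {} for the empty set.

{}

Variables eligible for adjustment (non-descendants of X5, excluding X5 and X2): {X6, X7, X8}.
Backdoor paths from X5 to X2:
  (none)
With no backdoor paths the empty set already satisfies the criterion, and it is trivially minimal.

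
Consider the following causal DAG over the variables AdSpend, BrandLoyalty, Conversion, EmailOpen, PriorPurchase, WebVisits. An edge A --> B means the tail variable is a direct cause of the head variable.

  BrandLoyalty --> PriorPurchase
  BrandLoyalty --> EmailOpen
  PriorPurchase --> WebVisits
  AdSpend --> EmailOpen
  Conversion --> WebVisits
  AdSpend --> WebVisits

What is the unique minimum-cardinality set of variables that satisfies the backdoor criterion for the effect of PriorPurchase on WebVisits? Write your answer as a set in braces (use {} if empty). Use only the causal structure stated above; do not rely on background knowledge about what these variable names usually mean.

{}

Variables eligible for adjustment (non-descendants of PriorPurchase, excluding PriorPurchase and WebVisits): {AdSpend, BrandLoyalty, Conversion, EmailOpen}.
Backdoor paths from PriorPurchase to WebVisits:
  P1: PriorPurchase <- BrandLoyalty -> EmailOpen <- AdSpend -> WebVisits
Each backdoor path contains an unconditioned collider, so every path is already blocked with the empty conditioning set:
  P1: blocked at collider EmailOpen (neither it nor any descendant is in the conditioning set).
The empty set is therefore the unique smallest valid set.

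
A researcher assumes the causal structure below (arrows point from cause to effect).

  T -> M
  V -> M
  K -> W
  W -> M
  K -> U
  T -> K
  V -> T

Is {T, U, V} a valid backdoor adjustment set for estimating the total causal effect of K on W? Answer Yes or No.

Backdoor paths from K to W (paths whose first edge points into K):
  P1: K <- T <- V -> M <- W
  P2: K <- T -> M <- W
Condition 1 (no descendant of K in the set): FAILS — U is a descendant of K.
Condition 2 (every backdoor path blocked by {T, U, V}):
  P1: blocked at chain node T ∈ conditioning set.
  P2: blocked at fork node T ∈ conditioning set.
{T, U, V} does not satisfy the backdoor criterion.

No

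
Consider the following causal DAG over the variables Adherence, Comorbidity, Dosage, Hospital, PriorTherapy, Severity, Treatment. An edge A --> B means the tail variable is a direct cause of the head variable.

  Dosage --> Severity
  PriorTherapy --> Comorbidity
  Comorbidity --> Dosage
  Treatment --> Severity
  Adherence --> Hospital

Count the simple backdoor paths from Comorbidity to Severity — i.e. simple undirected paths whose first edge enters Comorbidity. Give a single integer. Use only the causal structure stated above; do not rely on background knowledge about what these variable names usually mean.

A backdoor path from Comorbidity to Severity is any simple undirected path whose first edge points into Comorbidity (i.e. leaves Comorbidity via a parent).
Parents of Comorbidity: {PriorTherapy}.
No simple path from any parent of Comorbidity reaches Severity without revisiting Comorbidity, so there are no backdoor paths.

0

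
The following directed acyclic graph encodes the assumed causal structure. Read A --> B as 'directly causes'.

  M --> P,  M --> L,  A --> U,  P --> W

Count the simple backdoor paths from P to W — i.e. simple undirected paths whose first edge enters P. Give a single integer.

0

A backdoor path from P to W is any simple undirected path whose first edge points into P (i.e. leaves P via a parent).
Parents of P: {M}.
No simple path from any parent of P reaches W without revisiting P, so there are no backdoor paths.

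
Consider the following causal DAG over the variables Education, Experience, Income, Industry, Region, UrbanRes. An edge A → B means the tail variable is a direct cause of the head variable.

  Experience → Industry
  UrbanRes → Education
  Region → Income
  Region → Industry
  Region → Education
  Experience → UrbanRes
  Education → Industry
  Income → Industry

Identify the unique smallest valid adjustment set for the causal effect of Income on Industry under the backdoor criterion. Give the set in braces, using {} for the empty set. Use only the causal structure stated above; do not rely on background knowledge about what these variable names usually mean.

Variables eligible for adjustment (non-descendants of Income, excluding Income and Industry): {Education, Experience, Region, UrbanRes}.
Backdoor paths from Income to Industry:
  P1: Income <- Region -> Education <- UrbanRes <- Experience -> Industry
  P2: Income <- Region -> Education -> Industry
  P3: Income <- Region -> Industry
The empty set is not sufficient: P2 (Income <- Region -> Education -> Industry) has no collider blocking it and no conditioned non-collider, so it is open.
Try {Region}:
  P1: blocked at fork node Region ∈ conditioning set.
  P2: blocked at fork node Region ∈ conditioning set.
  P3: blocked at fork node Region ∈ conditioning set.
{Region} contains no descendant of Income and blocks every backdoor path.
No other singleton works — e.g. {Experience} leaves P2 open — so {Region} is the unique smallest valid adjustment set.

{Region}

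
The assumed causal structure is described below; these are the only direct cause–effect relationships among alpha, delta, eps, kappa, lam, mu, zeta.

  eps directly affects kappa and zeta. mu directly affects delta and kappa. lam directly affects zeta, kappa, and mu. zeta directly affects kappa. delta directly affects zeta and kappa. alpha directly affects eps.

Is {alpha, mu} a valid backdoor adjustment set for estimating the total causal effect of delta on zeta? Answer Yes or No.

Yes

Backdoor paths from delta to zeta (paths whose first edge points into delta):
  P1: delta <- mu <- lam -> zeta
  P2: delta <- mu <- lam -> kappa <- eps -> zeta
  P3: delta <- mu <- lam -> kappa <- zeta
  P4: delta <- mu -> kappa <- lam -> zeta
  P5: delta <- mu -> kappa <- eps -> zeta
  P6: delta <- mu -> kappa <- zeta
Condition 1 (no descendant of delta in the set): holds — descendants of delta are {kappa, zeta}; none are in {alpha, mu}.
Condition 2 (every backdoor path blocked by {alpha, mu}):
  P1: blocked at chain node mu ∈ conditioning set.
  P2: blocked at chain node mu ∈ conditioning set.
  P3: blocked at chain node mu ∈ conditioning set.
  P4: blocked at fork node mu ∈ conditioning set.
  P5: blocked at fork node mu ∈ conditioning set.
  P6: blocked at fork node mu ∈ conditioning set.
{alpha, mu} satisfies the backdoor criterion.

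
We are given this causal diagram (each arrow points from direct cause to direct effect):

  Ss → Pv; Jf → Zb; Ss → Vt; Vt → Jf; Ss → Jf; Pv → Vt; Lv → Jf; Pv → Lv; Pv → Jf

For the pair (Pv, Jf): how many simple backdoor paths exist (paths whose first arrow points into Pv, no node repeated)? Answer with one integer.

A backdoor path from Pv to Jf is any simple undirected path whose first edge points into Pv (i.e. leaves Pv via a parent).
Parents of Pv: {Ss}.
Enumerating:
  P1: Pv <- Ss -> Vt -> Jf
  P2: Pv <- Ss -> Jf
That exhausts the simple backdoor paths. Count: 2.

2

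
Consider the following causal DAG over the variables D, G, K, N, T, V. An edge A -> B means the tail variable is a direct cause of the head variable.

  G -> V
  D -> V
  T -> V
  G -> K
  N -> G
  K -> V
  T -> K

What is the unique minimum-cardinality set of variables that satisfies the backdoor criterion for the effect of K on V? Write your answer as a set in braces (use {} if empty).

{G, T}

Variables eligible for adjustment (non-descendants of K, excluding K and V): {D, G, N, T}.
Backdoor paths from K to V:
  P1: K <- G -> V
  P2: K <- T -> V
The empty set is not sufficient: P1 (K <- G -> V) has no collider blocking it and no conditioned non-collider, so it is open.
Try {G, T}:
  P1: blocked at fork node G ∈ conditioning set.
  P2: blocked at fork node T ∈ conditioning set.
{G, T} contains no descendant of K and blocks every backdoor path.
Every element of {G, T} is needed (dropping G leaves P1 open; dropping T leaves P2 open), so no proper subset is valid.
Among all size-2 subsets of the eligible variables, only {G, T} blocks every backdoor path, so it is the unique smallest valid adjustment set.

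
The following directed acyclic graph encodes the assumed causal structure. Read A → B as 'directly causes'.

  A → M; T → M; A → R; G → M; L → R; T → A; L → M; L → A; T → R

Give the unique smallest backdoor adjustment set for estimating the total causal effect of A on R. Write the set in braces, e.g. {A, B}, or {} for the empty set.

Variables eligible for adjustment (non-descendants of A, excluding A and R): {G, L, T}.
Backdoor paths from A to R:
  P1: A <- L -> R
  P2: A <- L -> M <- T -> R
  P3: A <- T -> R
  P4: A <- T -> M <- L -> R
The empty set is not sufficient: P1 (A <- L -> R) has no collider blocking it and no conditioned non-collider, so it is open.
Try {L, T}:
  P1: blocked at fork node L ∈ conditioning set.
  P2: blocked at fork node L ∈ conditioning set.
  P3: blocked at fork node T ∈ conditioning set.
  P4: blocked at fork node T ∈ conditioning set.
{L, T} contains no descendant of A and blocks every backdoor path.
Every element of {L, T} is needed (dropping L leaves P1 open; dropping T leaves P3 open), so no proper subset is valid.
Among all size-2 subsets of the eligible variables, only {L, T} blocks every backdoor path, so it is the unique smallest valid adjustment set.

{L, T}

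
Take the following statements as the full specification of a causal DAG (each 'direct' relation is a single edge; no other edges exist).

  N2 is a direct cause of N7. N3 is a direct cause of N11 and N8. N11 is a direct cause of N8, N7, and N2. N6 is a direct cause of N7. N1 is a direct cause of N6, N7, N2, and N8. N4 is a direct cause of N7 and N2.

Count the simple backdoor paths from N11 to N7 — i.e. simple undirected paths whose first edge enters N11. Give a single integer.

A backdoor path from N11 to N7 is any simple undirected path whose first edge points into N11 (i.e. leaves N11 via a parent).
Parents of N11: {N3}.
Enumerating:
  P1: N11 <- N3 -> N8 <- N1 -> N6 -> N7
  P2: N11 <- N3 -> N8 <- N1 -> N2 <- N4 -> N7
  P3: N11 <- N3 -> N8 <- N1 -> N2 -> N7
  P4: N11 <- N3 -> N8 <- N1 -> N7
That exhausts the simple backdoor paths. Count: 4.

4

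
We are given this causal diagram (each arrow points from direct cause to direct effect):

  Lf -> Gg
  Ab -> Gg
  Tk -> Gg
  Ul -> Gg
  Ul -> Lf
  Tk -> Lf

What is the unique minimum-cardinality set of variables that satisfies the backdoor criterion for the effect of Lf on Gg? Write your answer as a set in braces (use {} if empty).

Variables eligible for adjustment (non-descendants of Lf, excluding Lf and Gg): {Ab, Tk, Ul}.
Backdoor paths from Lf to Gg:
  P1: Lf <- Ul -> Gg
  P2: Lf <- Tk -> Gg
The empty set is not sufficient: P1 (Lf <- Ul -> Gg) has no collider blocking it and no conditioned non-collider, so it is open.
Try {Tk, Ul}:
  P1: blocked at fork node Ul ∈ conditioning set.
  P2: blocked at fork node Tk ∈ conditioning set.
{Tk, Ul} contains no descendant of Lf and blocks every backdoor path.
Every element of {Tk, Ul} is needed (dropping Tk leaves P2 open; dropping Ul leaves P1 open), so no proper subset is valid.
Among all size-2 subsets of the eligible variables, only {Tk, Ul} blocks every backdoor path, so it is the unique smallest valid adjustment set.

{Tk, Ul}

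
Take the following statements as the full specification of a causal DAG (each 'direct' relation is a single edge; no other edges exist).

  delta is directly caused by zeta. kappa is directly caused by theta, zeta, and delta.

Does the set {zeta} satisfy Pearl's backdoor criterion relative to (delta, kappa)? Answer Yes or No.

Backdoor paths from delta to kappa (paths whose first edge points into delta):
  P1: delta <- zeta -> kappa
Condition 1 (no descendant of delta in the set): holds — descendants of delta are {kappa}; none are in {zeta}.
Condition 2 (every backdoor path blocked by {zeta}):
  P1: blocked at fork node zeta ∈ conditioning set.
{zeta} satisfies the backdoor criterion.

Yes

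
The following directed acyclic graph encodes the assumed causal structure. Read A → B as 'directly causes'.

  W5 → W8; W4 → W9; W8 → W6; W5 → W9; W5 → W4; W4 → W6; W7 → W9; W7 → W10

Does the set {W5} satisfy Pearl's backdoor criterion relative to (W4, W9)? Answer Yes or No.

Backdoor paths from W4 to W9 (paths whose first edge points into W4):
  P1: W4 <- W5 -> W9
Condition 1 (no descendant of W4 in the set): holds — descendants of W4 are {W6, W9}; none are in {W5}.
Condition 2 (every backdoor path blocked by {W5}):
  P1: blocked at fork node W5 ∈ conditioning set.
{W5} satisfies the backdoor criterion.

Yes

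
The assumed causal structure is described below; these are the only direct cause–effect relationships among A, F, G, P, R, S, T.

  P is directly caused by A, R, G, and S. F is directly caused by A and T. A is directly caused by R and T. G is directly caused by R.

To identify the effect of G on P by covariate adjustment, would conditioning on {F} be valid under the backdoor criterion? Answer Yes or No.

Backdoor paths from G to P (paths whose first edge points into G):
  P1: G <- R -> A -> P
  P2: G <- R -> P
Condition 1 (no descendant of G in the set): holds — descendants of G are {P}; none are in {F}.
Condition 2 (every backdoor path blocked by {F}):
  P1: open — no interior node is in the conditioning set.
  P2: open — no interior node is in the conditioning set.
{F} does not satisfy the backdoor criterion.

No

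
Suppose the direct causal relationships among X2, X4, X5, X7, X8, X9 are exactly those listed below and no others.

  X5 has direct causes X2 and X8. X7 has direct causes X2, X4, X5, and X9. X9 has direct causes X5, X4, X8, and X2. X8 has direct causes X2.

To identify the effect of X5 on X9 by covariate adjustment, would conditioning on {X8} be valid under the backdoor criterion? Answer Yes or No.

No

Backdoor paths from X5 to X9 (paths whose first edge points into X5):
  P1: X5 <- X2 -> X8 -> X9
  P2: X5 <- X2 -> X9
  P3: X5 <- X2 -> X7 <- X4 -> X9
  P4: X5 <- X2 -> X7 <- X9
  P5: X5 <- X8 <- X2 -> X9
  P6: X5 <- X8 <- X2 -> X7 <- X4 -> X9
  P7: X5 <- X8 <- X2 -> X7 <- X9
  P8: X5 <- X8 -> X9
Condition 1 (no descendant of X5 in the set): holds — descendants of X5 are {X7, X9}; none are in {X8}.
Condition 2 (every backdoor path blocked by {X8}):
  P1: blocked at chain node X8 ∈ conditioning set.
  P2: open — no interior node is in the conditioning set.
  P3: blocked at collider X7 (neither it nor any descendant is in the conditioning set).
  P4: blocked at collider X7 (neither it nor any descendant is in the conditioning set).
  P5: blocked at chain node X8 ∈ conditioning set.
  P6: blocked at chain node X8 ∈ conditioning set.
  P7: blocked at chain node X8 ∈ conditioning set.
  P8: blocked at fork node X8 ∈ conditioning set.
{X8} does not satisfy the backdoor criterion.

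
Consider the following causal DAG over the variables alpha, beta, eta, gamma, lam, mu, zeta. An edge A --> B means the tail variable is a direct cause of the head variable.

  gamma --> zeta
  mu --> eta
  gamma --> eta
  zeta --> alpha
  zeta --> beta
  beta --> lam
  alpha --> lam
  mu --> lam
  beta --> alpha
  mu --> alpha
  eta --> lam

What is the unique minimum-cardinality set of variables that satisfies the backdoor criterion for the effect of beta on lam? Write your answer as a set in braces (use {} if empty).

{zeta}

Variables eligible for adjustment (non-descendants of beta, excluding beta and lam): {eta, gamma, mu, zeta}.
Backdoor paths from beta to lam:
  P1: beta <- zeta <- gamma -> eta <- mu -> alpha -> lam
  P2: beta <- zeta <- gamma -> eta <- mu -> lam
  P3: beta <- zeta <- gamma -> eta -> lam
  P4: beta <- zeta -> alpha <- mu -> eta -> lam
  P5: beta <- zeta -> alpha <- mu -> lam
  P6: beta <- zeta -> alpha -> lam
The empty set is not sufficient: P3 (beta <- zeta <- gamma -> eta -> lam) has no collider blocking it and no conditioned non-collider, so it is open.
Try {zeta}:
  P1: blocked at chain node zeta ∈ conditioning set.
  P2: blocked at chain node zeta ∈ conditioning set.
  P3: blocked at chain node zeta ∈ conditioning set.
  P4: blocked at fork node zeta ∈ conditioning set.
  P5: blocked at fork node zeta ∈ conditioning set.
  P6: blocked at fork node zeta ∈ conditioning set.
{zeta} contains no descendant of beta and blocks every backdoor path.
No other singleton works — e.g. {mu} leaves P3 open — so {zeta} is the unique smallest valid adjustment set.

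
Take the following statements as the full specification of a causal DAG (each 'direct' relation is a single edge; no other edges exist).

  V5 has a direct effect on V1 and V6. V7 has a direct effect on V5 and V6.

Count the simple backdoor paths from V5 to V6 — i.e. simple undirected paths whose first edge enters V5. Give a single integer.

1

A backdoor path from V5 to V6 is any simple undirected path whose first edge points into V5 (i.e. leaves V5 via a parent).
Parents of V5: {V7}.
Enumerating:
  P1: V5 <- V7 -> V6
That exhausts the simple backdoor paths. Count: 1.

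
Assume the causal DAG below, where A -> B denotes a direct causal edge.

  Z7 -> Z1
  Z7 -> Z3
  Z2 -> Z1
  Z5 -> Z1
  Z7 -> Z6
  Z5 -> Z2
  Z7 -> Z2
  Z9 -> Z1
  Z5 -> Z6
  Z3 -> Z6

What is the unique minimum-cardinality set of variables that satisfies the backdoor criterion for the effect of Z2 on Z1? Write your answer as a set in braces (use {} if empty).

{Z5, Z7}

Variables eligible for adjustment (non-descendants of Z2, excluding Z2 and Z1): {Z3, Z5, Z6, Z7, Z9}.
Backdoor paths from Z2 to Z1:
  P1: Z2 <- Z5 -> Z6 <- Z7 -> Z1
  P2: Z2 <- Z5 -> Z6 <- Z3 <- Z7 -> Z1
  P3: Z2 <- Z5 -> Z1
  P4: Z2 <- Z7 -> Z3 -> Z6 <- Z5 -> Z1
  P5: Z2 <- Z7 -> Z6 <- Z5 -> Z1
  P6: Z2 <- Z7 -> Z1
The empty set is not sufficient: P3 (Z2 <- Z5 -> Z1) has no collider blocking it and no conditioned non-collider, so it is open.
Try {Z5, Z7}:
  P1: blocked at fork node Z5 ∈ conditioning set.
  P2: blocked at fork node Z5 ∈ conditioning set.
  P3: blocked at fork node Z5 ∈ conditioning set.
  P4: blocked at fork node Z7 ∈ conditioning set.
  P5: blocked at fork node Z7 ∈ conditioning set.
  P6: blocked at fork node Z7 ∈ conditioning set.
{Z5, Z7} contains no descendant of Z2 and blocks every backdoor path.
Every element of {Z5, Z7} is needed (dropping Z5 leaves P3 open; dropping Z7 leaves P6 open), so no proper subset is valid.
Among all size-2 subsets of the eligible variables, only {Z5, Z7} blocks every backdoor path, so it is the unique smallest valid adjustment set.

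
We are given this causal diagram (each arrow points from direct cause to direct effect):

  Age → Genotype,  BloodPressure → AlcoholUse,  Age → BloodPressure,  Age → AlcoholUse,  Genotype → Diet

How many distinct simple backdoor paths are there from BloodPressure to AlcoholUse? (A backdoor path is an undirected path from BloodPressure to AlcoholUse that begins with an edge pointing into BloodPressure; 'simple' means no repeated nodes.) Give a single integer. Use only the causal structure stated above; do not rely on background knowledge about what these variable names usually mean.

1

A backdoor path from BloodPressure to AlcoholUse is any simple undirected path whose first edge points into BloodPressure (i.e. leaves BloodPressure via a parent).
Parents of BloodPressure: {Age}.
Enumerating:
  P1: BloodPressure <- Age -> AlcoholUse
That exhausts the simple backdoor paths. Count: 1.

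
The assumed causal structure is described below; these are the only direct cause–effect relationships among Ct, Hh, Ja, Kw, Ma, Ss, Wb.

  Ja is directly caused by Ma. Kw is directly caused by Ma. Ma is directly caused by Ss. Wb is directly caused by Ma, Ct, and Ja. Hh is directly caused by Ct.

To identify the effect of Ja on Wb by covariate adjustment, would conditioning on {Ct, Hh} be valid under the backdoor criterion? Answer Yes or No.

Backdoor paths from Ja to Wb (paths whose first edge points into Ja):
  P1: Ja <- Ma -> Wb
Condition 1 (no descendant of Ja in the set): holds — descendants of Ja are {Wb}; none are in {Ct, Hh}.
Condition 2 (every backdoor path blocked by {Ct, Hh}):
  P1: open — no interior node is in the conditioning set.
{Ct, Hh} does not satisfy the backdoor criterion.

No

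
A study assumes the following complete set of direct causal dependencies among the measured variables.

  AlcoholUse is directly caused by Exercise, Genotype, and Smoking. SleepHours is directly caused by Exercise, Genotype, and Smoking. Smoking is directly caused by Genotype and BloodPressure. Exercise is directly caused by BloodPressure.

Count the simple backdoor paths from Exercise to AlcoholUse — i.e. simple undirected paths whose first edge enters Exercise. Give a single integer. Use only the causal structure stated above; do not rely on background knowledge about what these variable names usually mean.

A backdoor path from Exercise to AlcoholUse is any simple undirected path whose first edge points into Exercise (i.e. leaves Exercise via a parent).
Parents of Exercise: {BloodPressure}.
Enumerating:
  P1: Exercise <- BloodPressure -> Smoking <- Genotype -> AlcoholUse
  P2: Exercise <- BloodPressure -> Smoking -> SleepHours <- Genotype -> AlcoholUse
  P3: Exercise <- BloodPressure -> Smoking -> AlcoholUse
That exhausts the simple backdoor paths. Count: 3.

3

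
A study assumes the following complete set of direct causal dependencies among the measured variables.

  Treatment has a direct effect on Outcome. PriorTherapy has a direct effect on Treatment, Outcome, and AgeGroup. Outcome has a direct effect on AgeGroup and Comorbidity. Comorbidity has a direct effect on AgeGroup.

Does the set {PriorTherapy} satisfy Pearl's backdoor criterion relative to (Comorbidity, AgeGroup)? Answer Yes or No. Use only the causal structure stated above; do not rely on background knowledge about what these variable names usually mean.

Backdoor paths from Comorbidity to AgeGroup (paths whose first edge points into Comorbidity):
  P1: Comorbidity <- Outcome <- PriorTherapy -> AgeGroup
  P2: Comorbidity <- Outcome <- Treatment <- PriorTherapy -> AgeGroup
  P3: Comorbidity <- Outcome -> AgeGroup
Condition 1 (no descendant of Comorbidity in the set): holds — descendants of Comorbidity are {AgeGroup}; none are in {PriorTherapy}.
Condition 2 (every backdoor path blocked by {PriorTherapy}):
  P1: blocked at fork node PriorTherapy ∈ conditioning set.
  P2: blocked at fork node PriorTherapy ∈ conditioning set.
  P3: open — no interior node is in the conditioning set.
{PriorTherapy} does not satisfy the backdoor criterion.

No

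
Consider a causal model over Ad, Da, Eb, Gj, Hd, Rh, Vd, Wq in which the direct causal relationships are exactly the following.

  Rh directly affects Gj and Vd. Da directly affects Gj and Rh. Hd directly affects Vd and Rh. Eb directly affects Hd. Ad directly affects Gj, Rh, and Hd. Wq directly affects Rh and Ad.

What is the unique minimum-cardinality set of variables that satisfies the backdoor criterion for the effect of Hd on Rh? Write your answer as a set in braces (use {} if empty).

{Ad}

Variables eligible for adjustment (non-descendants of Hd, excluding Hd and Rh): {Ad, Da, Eb, Wq}.
Backdoor paths from Hd to Rh:
  P1: Hd <- Ad <- Wq -> Rh
  P2: Hd <- Ad -> Rh
  P3: Hd <- Ad -> Gj <- Da -> Rh
  P4: Hd <- Ad -> Gj <- Rh
The empty set is not sufficient: P1 (Hd <- Ad <- Wq -> Rh) has no collider blocking it and no conditioned non-collider, so it is open.
Try {Ad}:
  P1: blocked at chain node Ad ∈ conditioning set.
  P2: blocked at fork node Ad ∈ conditioning set.
  P3: blocked at fork node Ad ∈ conditioning set.
  P4: blocked at fork node Ad ∈ conditioning set.
{Ad} contains no descendant of Hd and blocks every backdoor path.
No other singleton works — e.g. {Da} leaves P1 open — so {Ad} is the unique smallest valid adjustment set.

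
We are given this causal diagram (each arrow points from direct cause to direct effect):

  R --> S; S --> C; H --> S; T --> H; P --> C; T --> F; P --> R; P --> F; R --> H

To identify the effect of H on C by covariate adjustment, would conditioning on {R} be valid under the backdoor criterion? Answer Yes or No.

Yes

Backdoor paths from H to C (paths whose first edge points into H):
  P1: H <- R <- P -> C
  P2: H <- R -> S -> C
  P3: H <- T -> F <- P -> R -> S -> C
  P4: H <- T -> F <- P -> C
Condition 1 (no descendant of H in the set): holds — descendants of H are {C, S}; none are in {R}.
Condition 2 (every backdoor path blocked by {R}):
  P1: blocked at chain node R ∈ conditioning set.
  P2: blocked at fork node R ∈ conditioning set.
  P3: blocked at collider F (neither it nor any descendant is in the conditioning set).
  P4: blocked at collider F (neither it nor any descendant is in the conditioning set).
{R} satisfies the backdoor criterion.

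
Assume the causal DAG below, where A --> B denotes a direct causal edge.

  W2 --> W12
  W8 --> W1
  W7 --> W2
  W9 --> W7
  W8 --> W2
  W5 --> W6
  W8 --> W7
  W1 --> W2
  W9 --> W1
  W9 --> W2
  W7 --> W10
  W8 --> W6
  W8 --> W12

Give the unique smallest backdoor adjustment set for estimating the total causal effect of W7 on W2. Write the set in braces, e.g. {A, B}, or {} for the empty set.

Variables eligible for adjustment (non-descendants of W7, excluding W7 and W2): {W1, W5, W6, W8, W9}.
Backdoor paths from W7 to W2:
  P1: W7 <- W8 -> W1 <- W9 -> W2
  P2: W7 <- W8 -> W1 -> W2
  P3: W7 <- W8 -> W2
  P4: W7 <- W8 -> W12 <- W2
  P5: W7 <- W9 -> W1 <- W8 -> W2
  P6: W7 <- W9 -> W1 <- W8 -> W12 <- W2
  P7: W7 <- W9 -> W1 -> W2
  P8: W7 <- W9 -> W2
The empty set is not sufficient: P2 (W7 <- W8 -> W1 -> W2) has no collider blocking it and no conditioned non-collider, so it is open.
Try {W8, W9}:
  P1: blocked at fork node W8 ∈ conditioning set.
  P2: blocked at fork node W8 ∈ conditioning set.
  P3: blocked at fork node W8 ∈ conditioning set.
  P4: blocked at fork node W8 ∈ conditioning set.
  P5: blocked at fork node W9 ∈ conditioning set.
  P6: blocked at fork node W9 ∈ conditioning set.
  P7: blocked at fork node W9 ∈ conditioning set.
  P8: blocked at fork node W9 ∈ conditioning set.
{W8, W9} contains no descendant of W7 and blocks every backdoor path.
Every element of {W8, W9} is needed (dropping W8 leaves P2 open; dropping W9 leaves P7 open), so no proper subset is valid.
Among all size-2 subsets of the eligible variables, only {W8, W9} blocks every backdoor path, so it is the unique smallest valid adjustment set.

{W8, W9}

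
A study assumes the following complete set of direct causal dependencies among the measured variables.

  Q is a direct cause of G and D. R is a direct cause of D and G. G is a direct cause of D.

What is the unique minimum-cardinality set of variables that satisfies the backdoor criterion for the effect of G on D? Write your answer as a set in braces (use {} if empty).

{Q, R}

Variables eligible for adjustment (non-descendants of G, excluding G and D): {Q, R}.
Backdoor paths from G to D:
  P1: G <- R -> D
  P2: G <- Q -> D
The empty set is not sufficient: P1 (G <- R -> D) has no collider blocking it and no conditioned non-collider, so it is open.
Try {Q, R}:
  P1: blocked at fork node R ∈ conditioning set.
  P2: blocked at fork node Q ∈ conditioning set.
{Q, R} contains no descendant of G and blocks every backdoor path.
Every element of {Q, R} is needed (dropping Q leaves P2 open; dropping R leaves P1 open), so no proper subset is valid.
Among all size-2 subsets of the eligible variables, only {Q, R} blocks every backdoor path, so it is the unique smallest valid adjustment set.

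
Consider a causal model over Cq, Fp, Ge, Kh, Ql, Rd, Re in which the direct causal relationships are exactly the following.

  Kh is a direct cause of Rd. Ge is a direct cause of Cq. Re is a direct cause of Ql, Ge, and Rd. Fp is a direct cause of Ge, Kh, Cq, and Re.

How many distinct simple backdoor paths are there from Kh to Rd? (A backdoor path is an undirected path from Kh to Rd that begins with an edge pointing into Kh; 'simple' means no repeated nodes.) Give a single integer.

A backdoor path from Kh to Rd is any simple undirected path whose first edge points into Kh (i.e. leaves Kh via a parent).
Parents of Kh: {Fp}.
Enumerating:
  P1: Kh <- Fp -> Re -> Rd
  P2: Kh <- Fp -> Ge <- Re -> Rd
  P3: Kh <- Fp -> Cq <- Ge <- Re -> Rd
That exhausts the simple backdoor paths. Count: 3.

3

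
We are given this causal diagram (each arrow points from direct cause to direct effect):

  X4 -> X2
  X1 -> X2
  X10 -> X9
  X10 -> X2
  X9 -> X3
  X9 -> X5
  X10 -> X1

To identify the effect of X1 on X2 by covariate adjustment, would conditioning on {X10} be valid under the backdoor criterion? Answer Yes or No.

Backdoor paths from X1 to X2 (paths whose first edge points into X1):
  P1: X1 <- X10 -> X2
Condition 1 (no descendant of X1 in the set): holds — descendants of X1 are {X2}; none are in {X10}.
Condition 2 (every backdoor path blocked by {X10}):
  P1: blocked at fork node X10 ∈ conditioning set.
{X10} satisfies the backdoor criterion.

Yes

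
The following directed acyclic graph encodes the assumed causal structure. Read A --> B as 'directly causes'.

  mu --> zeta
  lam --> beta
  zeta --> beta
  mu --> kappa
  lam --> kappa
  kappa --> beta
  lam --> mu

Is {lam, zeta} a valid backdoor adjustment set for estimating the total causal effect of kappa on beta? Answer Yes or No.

Backdoor paths from kappa to beta (paths whose first edge points into kappa):
  P1: kappa <- lam -> mu -> zeta -> beta
  P2: kappa <- lam -> beta
  P3: kappa <- mu <- lam -> beta
  P4: kappa <- mu -> zeta -> beta
Condition 1 (no descendant of kappa in the set): holds — descendants of kappa are {beta}; none are in {lam, zeta}.
Condition 2 (every backdoor path blocked by {lam, zeta}):
  P1: blocked at fork node lam ∈ conditioning set.
  P2: blocked at fork node lam ∈ conditioning set.
  P3: blocked at fork node lam ∈ conditioning set.
  P4: blocked at chain node zeta ∈ conditioning set.
{lam, zeta} satisfies the backdoor criterion.

Yes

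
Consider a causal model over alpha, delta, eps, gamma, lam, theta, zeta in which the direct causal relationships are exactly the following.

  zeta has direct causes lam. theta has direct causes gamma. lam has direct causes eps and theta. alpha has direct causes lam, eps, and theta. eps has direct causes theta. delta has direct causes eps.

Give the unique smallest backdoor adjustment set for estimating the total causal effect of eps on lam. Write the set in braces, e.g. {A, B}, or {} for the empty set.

{theta}

Variables eligible for adjustment (non-descendants of eps, excluding eps and lam): {gamma, theta}.
Backdoor paths from eps to lam:
  P1: eps <- theta -> lam
  P2: eps <- theta -> alpha <- lam
The empty set is not sufficient: P1 (eps <- theta -> lam) has no collider blocking it and no conditioned non-collider, so it is open.
Try {theta}:
  P1: blocked at fork node theta ∈ conditioning set.
  P2: blocked at fork node theta ∈ conditioning set.
{theta} contains no descendant of eps and blocks every backdoor path.
No other singleton works — e.g. {gamma} leaves P1 open — so {theta} is the unique smallest valid adjustment set.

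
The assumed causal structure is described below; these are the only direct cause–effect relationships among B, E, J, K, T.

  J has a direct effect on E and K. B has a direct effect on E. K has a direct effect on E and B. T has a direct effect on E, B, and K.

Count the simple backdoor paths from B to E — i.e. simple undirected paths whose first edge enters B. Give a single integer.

A backdoor path from B to E is any simple undirected path whose first edge points into B (i.e. leaves B via a parent).
Parents of B: {K, T}.
Enumerating:
  P1: B <- T -> K <- J -> E
  P2: B <- T -> K -> E
  P3: B <- T -> E
  P4: B <- K <- T -> E
  P5: B <- K <- J -> E
  P6: B <- K -> E
That exhausts the simple backdoor paths. Count: 6.

6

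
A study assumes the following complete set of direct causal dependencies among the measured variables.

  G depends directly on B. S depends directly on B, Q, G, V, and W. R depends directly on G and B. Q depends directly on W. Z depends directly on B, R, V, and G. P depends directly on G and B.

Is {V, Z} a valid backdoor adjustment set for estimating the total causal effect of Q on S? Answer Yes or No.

Backdoor paths from Q to S (paths whose first edge points into Q):
  P1: Q <- W -> S
Condition 1 (no descendant of Q in the set): holds — descendants of Q are {S}; none are in {V, Z}.
Condition 2 (every backdoor path blocked by {V, Z}):
  P1: open — no interior node is in the conditioning set.
{V, Z} does not satisfy the backdoor criterion.

No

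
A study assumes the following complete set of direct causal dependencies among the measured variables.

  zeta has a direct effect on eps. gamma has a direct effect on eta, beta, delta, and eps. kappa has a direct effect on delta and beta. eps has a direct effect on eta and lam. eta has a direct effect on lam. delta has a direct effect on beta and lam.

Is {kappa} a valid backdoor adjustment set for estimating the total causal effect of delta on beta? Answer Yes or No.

No

Backdoor paths from delta to beta (paths whose first edge points into delta):
  P1: delta <- gamma -> beta
  P2: delta <- kappa -> beta
Condition 1 (no descendant of delta in the set): holds — descendants of delta are {beta, lam}; none are in {kappa}.
Condition 2 (every backdoor path blocked by {kappa}):
  P1: open — no interior node is in the conditioning set.
  P2: blocked at fork node kappa ∈ conditioning set.
{kappa} does not satisfy the backdoor criterion.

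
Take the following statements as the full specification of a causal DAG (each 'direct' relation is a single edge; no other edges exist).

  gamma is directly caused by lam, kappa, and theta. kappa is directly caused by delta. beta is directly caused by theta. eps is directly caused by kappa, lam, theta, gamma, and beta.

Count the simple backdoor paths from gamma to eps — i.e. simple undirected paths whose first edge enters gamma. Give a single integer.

4

A backdoor path from gamma to eps is any simple undirected path whose first edge points into gamma (i.e. leaves gamma via a parent).
Parents of gamma: {kappa, lam, theta}.
Enumerating:
  P1: gamma <- theta -> beta -> eps
  P2: gamma <- theta -> eps
  P3: gamma <- kappa -> eps
  P4: gamma <- lam -> eps
That exhausts the simple backdoor paths. Count: 4.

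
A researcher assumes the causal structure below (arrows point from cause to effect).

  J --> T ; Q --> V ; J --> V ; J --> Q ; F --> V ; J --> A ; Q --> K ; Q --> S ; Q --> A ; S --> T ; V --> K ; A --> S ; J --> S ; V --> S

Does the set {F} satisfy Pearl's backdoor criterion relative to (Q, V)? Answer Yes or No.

No

Backdoor paths from Q to V (paths whose first edge points into Q):
  P1: Q <- J -> V
  P2: Q <- J -> A -> S <- V
  P3: Q <- J -> S <- V
  P4: Q <- J -> T <- S <- V
Condition 1 (no descendant of Q in the set): holds — descendants of Q are {A, K, S, T, V}; none are in {F}.
Condition 2 (every backdoor path blocked by {F}):
  P1: open — no interior node is in the conditioning set.
  P2: blocked at collider S (neither it nor any descendant is in the conditioning set).
  P3: blocked at collider S (neither it nor any descendant is in the conditioning set).
  P4: blocked at collider T (neither it nor any descendant is in the conditioning set).
{F} does not satisfy the backdoor criterion.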